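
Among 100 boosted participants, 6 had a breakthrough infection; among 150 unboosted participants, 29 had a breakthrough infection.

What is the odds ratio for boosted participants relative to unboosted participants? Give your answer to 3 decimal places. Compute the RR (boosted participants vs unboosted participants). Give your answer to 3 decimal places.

OR = (6 × 121) / (94 × 29) = 726/2726 ≈ 0.266
risk, boosted participants = 6/100 = 0.0600
risk, unboosted participants = 29/150 = 0.1933
RR = 0.0600 / 0.1933 = 0.310

OR = 0.266; RR = 0.310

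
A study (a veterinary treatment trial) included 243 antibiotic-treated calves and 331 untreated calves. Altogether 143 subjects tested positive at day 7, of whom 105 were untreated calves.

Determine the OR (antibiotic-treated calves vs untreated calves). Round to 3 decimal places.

OR ≈ 0.399

antibiotic-treated calves with the outcome: 143 − 105 = 38
antibiotic-treated calves without the outcome: 243 − 38 = 205
untreated calves without the outcome: 331 − 105 = 226
OR = (38 × 226) / (205 × 105) = 8588/21525 ≈ 0.399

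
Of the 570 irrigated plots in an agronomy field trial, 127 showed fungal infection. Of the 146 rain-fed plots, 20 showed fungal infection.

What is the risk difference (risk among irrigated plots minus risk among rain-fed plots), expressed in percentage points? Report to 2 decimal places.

risk, irrigated plots = 127/570 = 0.2228
risk, rain-fed plots = 20/146 = 0.1370
risk difference = 0.2228 − 0.1370 = 0.0858 → 8.58 percentage points

RD = 8.58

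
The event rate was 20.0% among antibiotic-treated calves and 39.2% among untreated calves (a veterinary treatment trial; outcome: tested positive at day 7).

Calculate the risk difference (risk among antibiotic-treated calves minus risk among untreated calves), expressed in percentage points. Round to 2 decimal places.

risk difference = 0.2000 − 0.3920 = -0.1920 → -19.20 percentage points

RD ≈ -19.20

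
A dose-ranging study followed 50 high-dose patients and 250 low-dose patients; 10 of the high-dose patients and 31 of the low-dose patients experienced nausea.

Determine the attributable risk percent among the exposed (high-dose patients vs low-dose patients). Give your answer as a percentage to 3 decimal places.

38.000%

risk, high-dose patients = 10/50 = 0.2000
risk, low-dose patients = 31/250 = 0.1240
AR% = (0.2000 − 0.1240) / 0.2000 = 0.3800 → 38.000%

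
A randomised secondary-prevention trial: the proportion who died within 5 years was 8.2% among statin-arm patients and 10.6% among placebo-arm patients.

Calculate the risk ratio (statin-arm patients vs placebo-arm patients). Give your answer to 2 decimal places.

RR = 0.0820 / 0.1060 = 0.77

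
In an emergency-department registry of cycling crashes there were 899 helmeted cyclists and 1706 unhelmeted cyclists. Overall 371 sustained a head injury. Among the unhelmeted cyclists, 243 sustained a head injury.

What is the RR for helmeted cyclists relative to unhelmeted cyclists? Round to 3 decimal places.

helmeted cyclists with the outcome: 371 − 243 = 128
helmeted cyclists without the outcome: 899 − 128 = 771
unhelmeted cyclists without the outcome: 1706 − 243 = 1463
risk, helmeted cyclists = 128/899 = 0.1424
risk, unhelmeted cyclists = 243/1706 = 0.1424
RR = 0.1424 / 0.1424 = 1.000

1.000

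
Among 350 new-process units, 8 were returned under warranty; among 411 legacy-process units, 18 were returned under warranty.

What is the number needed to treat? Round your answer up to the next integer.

risk, new-process units = 8/350 = 0.022857
risk, legacy-process units = 18/411 = 0.043796
absolute risk difference = 0.020938
1 / 0.020938 = 47.760 → round up → 48

48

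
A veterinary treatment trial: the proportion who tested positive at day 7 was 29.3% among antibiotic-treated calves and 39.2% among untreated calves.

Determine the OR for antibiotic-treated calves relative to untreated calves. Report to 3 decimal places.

odds, antibiotic-treated calves = 0.2930/0.7070 = 0.4144
odds, untreated calves = 0.3920/0.6080 = 0.6447
OR = 0.4144 / 0.6447 = 0.643

0.643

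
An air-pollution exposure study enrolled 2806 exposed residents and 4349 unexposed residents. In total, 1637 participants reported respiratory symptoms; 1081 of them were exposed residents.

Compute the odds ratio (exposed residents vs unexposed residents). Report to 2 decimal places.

OR ≈ 4.28

exposed residents without the outcome: 2806 − 1081 = 1725
unexposed residents with the outcome: 1637 − 1081 = 556
unexposed residents without the outcome: 4349 − 556 = 3793
OR = (1081 × 3793) / (1725 × 556) = 4100233/959100 ≈ 4.28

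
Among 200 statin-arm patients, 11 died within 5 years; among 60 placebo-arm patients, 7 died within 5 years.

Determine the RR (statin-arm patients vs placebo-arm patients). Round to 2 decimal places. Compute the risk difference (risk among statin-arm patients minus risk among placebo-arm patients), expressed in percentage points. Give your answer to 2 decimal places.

RR = 0.47; RD = -6.17

risk, statin-arm patients = 11/200 = 0.0550
risk, placebo-arm patients = 7/60 = 0.1167
RR = 0.0550 / 0.1167 = 0.47
risk difference = 0.0550 − 0.1167 = -0.0617 → -6.17 percentage points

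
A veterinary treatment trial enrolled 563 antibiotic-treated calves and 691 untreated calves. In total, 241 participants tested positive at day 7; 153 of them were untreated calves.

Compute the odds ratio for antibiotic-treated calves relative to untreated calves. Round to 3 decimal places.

OR: 0.651

antibiotic-treated calves with the outcome: 241 − 153 = 88
antibiotic-treated calves without the outcome: 563 − 88 = 475
untreated calves without the outcome: 691 − 153 = 538
OR = (88 × 538) / (475 × 153) = 47344/72675 ≈ 0.651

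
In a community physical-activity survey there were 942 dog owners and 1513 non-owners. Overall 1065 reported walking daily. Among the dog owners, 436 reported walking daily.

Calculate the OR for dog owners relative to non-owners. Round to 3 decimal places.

OR ≈ 1.211

dog owners without the outcome: 942 − 436 = 506
non-owners with the outcome: 1065 − 436 = 629
non-owners without the outcome: 1513 − 629 = 884
OR = (436 × 884) / (506 × 629) = 385424/318274 ≈ 1.211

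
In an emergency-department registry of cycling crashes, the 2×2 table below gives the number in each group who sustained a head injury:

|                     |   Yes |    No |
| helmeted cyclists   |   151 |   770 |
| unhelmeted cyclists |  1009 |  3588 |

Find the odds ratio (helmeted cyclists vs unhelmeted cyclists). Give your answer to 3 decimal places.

OR = 0.697

odds, helmeted cyclists = 151/770 = 0.1961
odds, unhelmeted cyclists = 1009/3588 = 0.2812
OR = 0.1961 / 0.2812 = 0.697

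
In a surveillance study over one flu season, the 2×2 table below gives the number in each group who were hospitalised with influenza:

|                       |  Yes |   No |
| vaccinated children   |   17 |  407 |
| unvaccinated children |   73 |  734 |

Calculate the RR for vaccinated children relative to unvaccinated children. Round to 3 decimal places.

risk, vaccinated children = 17/424 = 0.04009
risk, unvaccinated children = 73/807 = 0.09046
RR = 0.04009 / 0.09046 = 0.443

RR ≈ 0.443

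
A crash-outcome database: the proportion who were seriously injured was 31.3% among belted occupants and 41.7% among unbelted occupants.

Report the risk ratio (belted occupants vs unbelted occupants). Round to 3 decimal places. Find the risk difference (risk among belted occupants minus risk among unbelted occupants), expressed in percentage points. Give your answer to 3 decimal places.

RR = 0.3130 / 0.4170 = 0.751
risk difference = 0.3130 − 0.4170 = -0.1040 → -10.400 percentage points

RR = 0.751; RD = -10.400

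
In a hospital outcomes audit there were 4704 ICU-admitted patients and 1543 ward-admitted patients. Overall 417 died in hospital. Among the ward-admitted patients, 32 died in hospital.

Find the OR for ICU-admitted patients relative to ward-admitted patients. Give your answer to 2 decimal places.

OR = 4.21

ICU-admitted patients with the outcome: 417 − 32 = 385
ICU-admitted patients without the outcome: 4704 − 385 = 4319
ward-admitted patients without the outcome: 1543 − 32 = 1511
OR = (385 × 1511) / (4319 × 32) = 581735/138208 ≈ 4.21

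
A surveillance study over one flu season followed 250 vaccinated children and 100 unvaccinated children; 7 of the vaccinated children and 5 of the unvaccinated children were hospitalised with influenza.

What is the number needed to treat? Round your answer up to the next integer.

risk, vaccinated children = 7/250 = 0.028000
risk, unvaccinated children = 5/100 = 0.050000
absolute risk difference = 0.022000
1 / 0.022000 = 45.455 → round up → 46

NNT: 46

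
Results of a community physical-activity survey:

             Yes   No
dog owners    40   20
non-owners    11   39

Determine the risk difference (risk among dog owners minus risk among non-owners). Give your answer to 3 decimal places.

0.447

risk, dog owners = 40/60 = 0.6667
risk, non-owners = 11/50 = 0.2200
risk difference = 0.6667 − 0.2200 = 0.447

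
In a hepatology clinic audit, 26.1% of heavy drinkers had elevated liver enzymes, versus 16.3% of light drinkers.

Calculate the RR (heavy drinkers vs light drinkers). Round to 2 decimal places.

RR = 0.2610 / 0.1630 = 1.60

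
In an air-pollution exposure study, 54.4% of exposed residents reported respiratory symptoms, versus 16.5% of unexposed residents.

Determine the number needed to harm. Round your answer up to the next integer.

3

absolute risk difference = 0.379000
1 / 0.379000 = 2.639 → round up → 3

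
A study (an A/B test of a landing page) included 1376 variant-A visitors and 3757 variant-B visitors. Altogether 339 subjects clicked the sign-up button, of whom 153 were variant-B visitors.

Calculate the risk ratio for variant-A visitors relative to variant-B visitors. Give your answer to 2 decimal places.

RR = 3.32

variant-A visitors with the outcome: 339 − 153 = 186
variant-A visitors without the outcome: 1376 − 186 = 1190
variant-B visitors without the outcome: 3757 − 153 = 3604
risk, variant-A visitors = 186/1376 = 0.13517
risk, variant-B visitors = 153/3757 = 0.04072
RR = 0.13517 / 0.04072 = 3.32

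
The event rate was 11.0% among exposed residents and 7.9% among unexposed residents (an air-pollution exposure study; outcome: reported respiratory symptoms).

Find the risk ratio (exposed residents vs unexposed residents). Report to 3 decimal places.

RR = 0.1100 / 0.0790 = 1.392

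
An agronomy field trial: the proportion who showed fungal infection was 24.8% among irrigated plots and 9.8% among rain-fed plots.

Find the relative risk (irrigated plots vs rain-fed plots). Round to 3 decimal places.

RR = 0.2480 / 0.0980 = 2.531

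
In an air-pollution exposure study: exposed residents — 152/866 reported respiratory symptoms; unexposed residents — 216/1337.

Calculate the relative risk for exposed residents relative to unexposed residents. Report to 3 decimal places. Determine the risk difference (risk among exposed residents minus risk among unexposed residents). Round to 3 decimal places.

risk, exposed residents = 152/866 = 0.1755
risk, unexposed residents = 216/1337 = 0.1616
RR = 0.1755 / 0.1616 = 1.086
risk difference = 0.1755 − 0.1616 = 0.014

RR = 1.086; RD = 0.014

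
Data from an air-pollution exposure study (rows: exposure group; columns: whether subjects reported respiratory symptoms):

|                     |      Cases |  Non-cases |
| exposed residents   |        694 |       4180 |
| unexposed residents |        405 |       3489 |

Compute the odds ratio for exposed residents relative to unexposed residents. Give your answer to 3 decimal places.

OR = (694 × 3489) / (4180 × 405) = 2421366/1692900 ≈ 1.430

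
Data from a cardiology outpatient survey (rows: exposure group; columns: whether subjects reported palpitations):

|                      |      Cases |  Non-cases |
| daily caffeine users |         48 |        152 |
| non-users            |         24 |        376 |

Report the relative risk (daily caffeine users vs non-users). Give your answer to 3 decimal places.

risk, daily caffeine users = 48/200 = 0.2400
risk, non-users = 24/400 = 0.0600
RR = 0.2400 / 0.0600 = 4.000

RR = 4.000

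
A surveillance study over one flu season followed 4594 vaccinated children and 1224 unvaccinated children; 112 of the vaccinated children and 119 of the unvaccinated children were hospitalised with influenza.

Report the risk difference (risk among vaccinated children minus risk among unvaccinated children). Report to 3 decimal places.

risk, vaccinated children = 112/4594 = 0.02438
risk, unvaccinated children = 119/1224 = 0.09722
risk difference = 0.02438 − 0.09722 = -0.073

-0.073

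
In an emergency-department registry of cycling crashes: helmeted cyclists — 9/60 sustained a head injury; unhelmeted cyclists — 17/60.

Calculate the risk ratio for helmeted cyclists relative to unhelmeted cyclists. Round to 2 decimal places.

risk, helmeted cyclists = 9/60 = 0.1500
risk, unhelmeted cyclists = 17/60 = 0.2833
RR = 0.1500 / 0.2833 = 0.53

0.53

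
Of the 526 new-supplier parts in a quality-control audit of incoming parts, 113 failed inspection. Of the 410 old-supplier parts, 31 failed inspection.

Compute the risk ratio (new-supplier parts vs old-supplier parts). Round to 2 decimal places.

risk, new-supplier parts = 113/526 = 0.2148
risk, old-supplier parts = 31/410 = 0.0756
RR = 0.2148 / 0.0756 = 2.84

RR: 2.84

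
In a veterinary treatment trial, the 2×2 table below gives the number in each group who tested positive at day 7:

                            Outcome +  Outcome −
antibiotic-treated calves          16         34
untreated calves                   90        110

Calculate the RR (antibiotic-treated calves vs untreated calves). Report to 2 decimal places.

risk, antibiotic-treated calves = 16/50 = 0.3200
risk, untreated calves = 90/200 = 0.4500
RR = 0.3200 / 0.4500 = 0.71

0.71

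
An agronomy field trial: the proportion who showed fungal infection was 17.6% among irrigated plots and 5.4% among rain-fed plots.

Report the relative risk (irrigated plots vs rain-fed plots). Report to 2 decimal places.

RR = 0.1760 / 0.0540 = 3.26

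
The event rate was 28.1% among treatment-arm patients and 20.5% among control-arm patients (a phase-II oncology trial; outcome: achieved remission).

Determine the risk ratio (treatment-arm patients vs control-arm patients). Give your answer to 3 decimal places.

RR = 0.2810 / 0.2050 = 1.371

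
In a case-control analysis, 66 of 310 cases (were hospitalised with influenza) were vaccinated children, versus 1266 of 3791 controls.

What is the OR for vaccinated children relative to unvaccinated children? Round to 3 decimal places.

OR = (66 × 2525) / (1266 × 244) = 166650/308904 ≈ 0.539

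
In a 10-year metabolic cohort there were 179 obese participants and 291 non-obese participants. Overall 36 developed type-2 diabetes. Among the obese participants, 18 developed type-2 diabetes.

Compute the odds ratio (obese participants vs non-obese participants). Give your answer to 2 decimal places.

obese participants without the outcome: 179 − 18 = 161
non-obese participants with the outcome: 36 − 18 = 18
non-obese participants without the outcome: 291 − 18 = 273
odds, obese participants = 18/161 = 0.1118
odds, non-obese participants = 18/273 = 0.0659
OR = 0.1118 / 0.0659 = 1.70

1.70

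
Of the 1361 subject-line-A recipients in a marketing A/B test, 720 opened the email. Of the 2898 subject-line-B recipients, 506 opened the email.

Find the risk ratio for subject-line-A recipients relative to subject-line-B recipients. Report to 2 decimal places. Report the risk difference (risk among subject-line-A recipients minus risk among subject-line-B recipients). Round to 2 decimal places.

risk, subject-line-A recipients = 720/1361 = 0.5290
risk, subject-line-B recipients = 506/2898 = 0.1746
RR = 0.5290 / 0.1746 = 3.03
risk difference = 0.5290 − 0.1746 = 0.35

RR = 3.03; RD = 0.35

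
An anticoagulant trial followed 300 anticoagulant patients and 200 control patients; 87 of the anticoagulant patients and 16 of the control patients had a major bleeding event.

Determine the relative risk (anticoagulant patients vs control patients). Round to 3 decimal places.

risk, anticoagulant patients = 87/300 = 0.2900
risk, control patients = 16/200 = 0.0800
RR = 0.2900 / 0.0800 = 3.625

RR ≈ 3.625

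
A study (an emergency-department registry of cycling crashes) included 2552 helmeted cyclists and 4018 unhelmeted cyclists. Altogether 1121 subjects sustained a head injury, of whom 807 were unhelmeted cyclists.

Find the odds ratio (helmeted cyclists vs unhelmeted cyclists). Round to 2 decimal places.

0.56

helmeted cyclists with the outcome: 1121 − 807 = 314
helmeted cyclists without the outcome: 2552 − 314 = 2238
unhelmeted cyclists without the outcome: 4018 − 807 = 3211
odds, helmeted cyclists = 314/2238 = 0.1403
odds, unhelmeted cyclists = 807/3211 = 0.2513
OR = 0.1403 / 0.2513 = 0.56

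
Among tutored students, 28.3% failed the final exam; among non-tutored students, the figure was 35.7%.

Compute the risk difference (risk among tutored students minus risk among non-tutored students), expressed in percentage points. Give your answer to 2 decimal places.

risk difference = 0.2830 − 0.3570 = -0.0740 → -7.40 percentage points

RD ≈ -7.40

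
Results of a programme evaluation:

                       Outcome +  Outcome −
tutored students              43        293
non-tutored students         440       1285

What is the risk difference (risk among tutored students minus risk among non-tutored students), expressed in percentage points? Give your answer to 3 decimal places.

risk, tutored students = 43/336 = 0.1280
risk, non-tutored students = 440/1725 = 0.2551
risk difference = 0.1280 − 0.2551 = -0.1271 → -12.710 percentage points

-12.710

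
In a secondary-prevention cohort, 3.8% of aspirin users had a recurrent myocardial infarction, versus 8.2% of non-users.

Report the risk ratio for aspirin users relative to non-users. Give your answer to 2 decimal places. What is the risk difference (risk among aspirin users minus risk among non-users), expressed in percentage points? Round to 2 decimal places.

RR = 0.46; RD = -4.40

RR = 0.03800 / 0.08200 = 0.46
risk difference = 0.03800 − 0.08200 = -0.04400 → -4.40 percentage points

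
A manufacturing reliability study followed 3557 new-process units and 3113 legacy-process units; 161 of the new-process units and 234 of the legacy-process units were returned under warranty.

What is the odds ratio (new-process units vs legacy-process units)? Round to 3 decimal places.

OR = (161 × 2879) / (3396 × 234) = 463519/794664 ≈ 0.583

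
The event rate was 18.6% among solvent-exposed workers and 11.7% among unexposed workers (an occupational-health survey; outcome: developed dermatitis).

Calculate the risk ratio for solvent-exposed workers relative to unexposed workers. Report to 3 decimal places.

RR = 0.1860 / 0.1170 = 1.590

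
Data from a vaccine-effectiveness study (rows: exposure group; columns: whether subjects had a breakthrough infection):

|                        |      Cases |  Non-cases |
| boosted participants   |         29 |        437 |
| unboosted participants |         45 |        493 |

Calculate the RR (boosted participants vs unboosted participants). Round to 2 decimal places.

RR: 0.74

risk, boosted participants = 29/466 = 0.0622
risk, unboosted participants = 45/538 = 0.0836
RR = 0.0622 / 0.0836 = 0.74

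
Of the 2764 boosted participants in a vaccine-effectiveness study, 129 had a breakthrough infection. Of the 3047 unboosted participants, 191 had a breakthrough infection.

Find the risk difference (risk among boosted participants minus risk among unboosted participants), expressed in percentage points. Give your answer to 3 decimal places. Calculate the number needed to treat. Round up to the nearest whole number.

RD = -1.601; NNT = 63

risk, boosted participants = 129/2764 = 0.04667
risk, unboosted participants = 191/3047 = 0.06268
risk difference = 0.04667 − 0.06268 = -0.01601 → -1.601 percentage points
absolute risk difference = 0.016013
1 / 0.016013 = 62.449 → round up → 63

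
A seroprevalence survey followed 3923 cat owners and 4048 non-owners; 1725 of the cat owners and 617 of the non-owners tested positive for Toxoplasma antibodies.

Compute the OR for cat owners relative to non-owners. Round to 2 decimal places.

OR = (1725 × 3431) / (2198 × 617) = 5918475/1356166 ≈ 4.36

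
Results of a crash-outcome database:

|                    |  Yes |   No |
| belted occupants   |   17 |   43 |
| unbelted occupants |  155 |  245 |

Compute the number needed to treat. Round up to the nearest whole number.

risk, belted occupants = 17/60 = 0.283333
risk, unbelted occupants = 155/400 = 0.387500
absolute risk difference = 0.104167
1 / 0.104167 = 9.600 → round up → 10

10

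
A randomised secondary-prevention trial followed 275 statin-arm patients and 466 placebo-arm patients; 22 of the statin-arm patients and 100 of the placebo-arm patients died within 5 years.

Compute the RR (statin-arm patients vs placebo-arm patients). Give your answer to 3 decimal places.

risk, statin-arm patients = 22/275 = 0.0800
risk, placebo-arm patients = 100/466 = 0.2146
RR = 0.0800 / 0.2146 = 0.373

RR: 0.373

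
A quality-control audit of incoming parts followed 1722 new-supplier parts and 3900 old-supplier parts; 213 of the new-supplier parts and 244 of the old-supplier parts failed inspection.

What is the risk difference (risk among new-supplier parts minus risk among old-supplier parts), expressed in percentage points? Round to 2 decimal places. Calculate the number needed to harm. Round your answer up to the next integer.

RD = 6.11; NNH = 17

risk, new-supplier parts = 213/1722 = 0.1237
risk, old-supplier parts = 244/3900 = 0.0626
risk difference = 0.1237 − 0.0626 = 0.0611 → 6.11 percentage points
absolute risk difference = 0.061129
1 / 0.061129 = 16.359 → round up → 17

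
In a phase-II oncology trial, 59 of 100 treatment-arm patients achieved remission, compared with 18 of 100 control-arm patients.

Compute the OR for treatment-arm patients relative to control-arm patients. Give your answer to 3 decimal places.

odds, treatment-arm patients = 59/41 = 1.4390
odds, control-arm patients = 18/82 = 0.2195
OR = 1.4390 / 0.2195 = 6.556

6.556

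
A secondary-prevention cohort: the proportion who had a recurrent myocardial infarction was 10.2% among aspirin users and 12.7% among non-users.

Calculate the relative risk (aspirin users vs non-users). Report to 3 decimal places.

RR = 0.1020 / 0.1270 = 0.803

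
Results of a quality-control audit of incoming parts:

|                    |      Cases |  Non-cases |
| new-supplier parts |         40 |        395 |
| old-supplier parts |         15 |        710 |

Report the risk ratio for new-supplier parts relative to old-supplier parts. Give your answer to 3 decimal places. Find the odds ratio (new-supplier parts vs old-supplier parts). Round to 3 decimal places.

RR = 4.444; OR = 4.793

risk, new-supplier parts = 40/435 = 0.09195
risk, old-supplier parts = 15/725 = 0.02069
RR = 0.09195 / 0.02069 = 4.444
odds, new-supplier parts = 40/395 = 0.10127
odds, old-supplier parts = 15/710 = 0.02113
OR = 0.10127 / 0.02113 = 4.793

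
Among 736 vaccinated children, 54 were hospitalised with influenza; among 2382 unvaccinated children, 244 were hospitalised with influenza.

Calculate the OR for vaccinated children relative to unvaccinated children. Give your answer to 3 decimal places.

OR = (54 × 2138) / (682 × 244) = 115452/166408 ≈ 0.694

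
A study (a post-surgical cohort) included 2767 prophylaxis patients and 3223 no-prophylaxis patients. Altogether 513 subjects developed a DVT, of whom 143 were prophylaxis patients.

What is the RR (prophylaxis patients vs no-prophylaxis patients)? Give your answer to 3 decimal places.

prophylaxis patients without the outcome: 2767 − 143 = 2624
no-prophylaxis patients with the outcome: 513 − 143 = 370
no-prophylaxis patients without the outcome: 3223 − 370 = 2853
risk, prophylaxis patients = 143/2767 = 0.0517
risk, no-prophylaxis patients = 370/3223 = 0.1148
RR = 0.0517 / 0.1148 = 0.450

RR: 0.450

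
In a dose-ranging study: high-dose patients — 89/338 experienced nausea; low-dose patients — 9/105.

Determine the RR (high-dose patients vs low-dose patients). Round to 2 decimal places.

RR ≈ 3.07

risk, high-dose patients = 89/338 = 0.2633
risk, low-dose patients = 9/105 = 0.0857
RR = 0.2633 / 0.0857 = 3.07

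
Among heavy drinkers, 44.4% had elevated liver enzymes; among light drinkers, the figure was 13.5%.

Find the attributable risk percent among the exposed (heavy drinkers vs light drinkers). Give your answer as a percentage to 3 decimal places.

AR% = (0.4440 − 0.1350) / 0.4440 = 0.6959 → 69.595%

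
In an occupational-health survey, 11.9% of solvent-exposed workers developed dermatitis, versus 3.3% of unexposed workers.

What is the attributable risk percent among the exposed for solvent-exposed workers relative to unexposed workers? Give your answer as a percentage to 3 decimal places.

AR% = (0.11900 − 0.03300) / 0.11900 = 0.7227 → 72.269%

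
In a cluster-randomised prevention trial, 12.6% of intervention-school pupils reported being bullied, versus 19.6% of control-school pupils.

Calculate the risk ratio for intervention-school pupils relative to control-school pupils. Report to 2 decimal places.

RR = 0.1260 / 0.1960 = 0.64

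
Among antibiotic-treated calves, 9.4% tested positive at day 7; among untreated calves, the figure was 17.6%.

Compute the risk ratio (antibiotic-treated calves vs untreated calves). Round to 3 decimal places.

RR = 0.0940 / 0.1760 = 0.534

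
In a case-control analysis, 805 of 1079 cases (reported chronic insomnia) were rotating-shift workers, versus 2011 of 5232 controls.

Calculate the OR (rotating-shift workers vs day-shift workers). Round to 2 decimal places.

OR = (805 × 3221) / (2011 × 274) = 2592905/551014 ≈ 4.71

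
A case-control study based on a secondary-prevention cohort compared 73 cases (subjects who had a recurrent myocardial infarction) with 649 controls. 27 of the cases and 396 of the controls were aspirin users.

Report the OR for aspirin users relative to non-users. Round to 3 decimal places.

OR = (27 × 253) / (396 × 46) = 6831/18216 ≈ 0.375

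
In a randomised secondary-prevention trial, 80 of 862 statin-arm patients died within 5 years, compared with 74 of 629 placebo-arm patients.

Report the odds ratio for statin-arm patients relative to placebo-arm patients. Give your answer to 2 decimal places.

odds, statin-arm patients = 80/782 = 0.1023
odds, placebo-arm patients = 74/555 = 0.1333
OR = 0.1023 / 0.1333 = 0.77

0.77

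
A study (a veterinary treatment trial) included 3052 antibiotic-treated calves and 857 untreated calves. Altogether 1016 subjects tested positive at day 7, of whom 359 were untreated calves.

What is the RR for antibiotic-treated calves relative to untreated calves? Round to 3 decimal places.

antibiotic-treated calves with the outcome: 1016 − 359 = 657
antibiotic-treated calves without the outcome: 3052 − 657 = 2395
untreated calves without the outcome: 857 − 359 = 498
risk, antibiotic-treated calves = 657/3052 = 0.2153
risk, untreated calves = 359/857 = 0.4189
RR = 0.2153 / 0.4189 = 0.514

RR: 0.514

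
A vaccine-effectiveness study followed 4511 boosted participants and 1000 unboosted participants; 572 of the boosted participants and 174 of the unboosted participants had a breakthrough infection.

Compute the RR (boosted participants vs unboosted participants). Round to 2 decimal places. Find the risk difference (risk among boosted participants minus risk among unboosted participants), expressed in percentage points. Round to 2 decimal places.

RR = 0.73; RD = -4.72

risk, boosted participants = 572/4511 = 0.1268
risk, unboosted participants = 174/1000 = 0.1740
RR = 0.1268 / 0.1740 = 0.73
risk difference = 0.1268 − 0.1740 = -0.0472 → -4.72 percentage points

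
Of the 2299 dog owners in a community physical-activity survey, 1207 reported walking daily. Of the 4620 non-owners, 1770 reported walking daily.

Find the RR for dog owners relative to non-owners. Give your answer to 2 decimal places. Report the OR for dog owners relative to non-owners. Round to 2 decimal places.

RR = 1.37; OR = 1.78

risk, dog owners = 1207/2299 = 0.5250
risk, non-owners = 1770/4620 = 0.3831
RR = 0.5250 / 0.3831 = 1.37
odds, dog owners = 1207/1092 = 1.1053
odds, non-owners = 1770/2850 = 0.6211
OR = 1.1053 / 0.6211 = 1.78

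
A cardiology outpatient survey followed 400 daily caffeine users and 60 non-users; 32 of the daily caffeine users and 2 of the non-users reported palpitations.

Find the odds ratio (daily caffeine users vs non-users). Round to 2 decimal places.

OR = (32 × 58) / (368 × 2) = 1856/736 ≈ 2.52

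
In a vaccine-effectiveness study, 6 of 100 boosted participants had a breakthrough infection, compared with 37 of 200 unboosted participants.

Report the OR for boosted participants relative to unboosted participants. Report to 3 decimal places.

OR = (6 × 163) / (94 × 37) = 978/3478 ≈ 0.281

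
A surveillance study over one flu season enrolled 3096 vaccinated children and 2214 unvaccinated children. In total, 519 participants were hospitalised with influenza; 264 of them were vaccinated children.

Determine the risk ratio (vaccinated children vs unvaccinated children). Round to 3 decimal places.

RR: 0.740

vaccinated children without the outcome: 3096 − 264 = 2832
unvaccinated children with the outcome: 519 − 264 = 255
unvaccinated children without the outcome: 2214 − 255 = 1959
risk, vaccinated children = 264/3096 = 0.0853
risk, unvaccinated children = 255/2214 = 0.1152
RR = 0.0853 / 0.1152 = 0.740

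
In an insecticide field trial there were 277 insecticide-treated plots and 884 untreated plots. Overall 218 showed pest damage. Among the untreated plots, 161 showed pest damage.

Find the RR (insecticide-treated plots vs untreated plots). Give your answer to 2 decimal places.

1.13

insecticide-treated plots with the outcome: 218 − 161 = 57
insecticide-treated plots without the outcome: 277 − 57 = 220
untreated plots without the outcome: 884 − 161 = 723
risk, insecticide-treated plots = 57/277 = 0.2058
risk, untreated plots = 161/884 = 0.1821
RR = 0.2058 / 0.1821 = 1.13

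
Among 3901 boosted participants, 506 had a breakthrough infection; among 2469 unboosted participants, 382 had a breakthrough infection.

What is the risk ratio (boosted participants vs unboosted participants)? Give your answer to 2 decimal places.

risk, boosted participants = 506/3901 = 0.1297
risk, unboosted participants = 382/2469 = 0.1547
RR = 0.1297 / 0.1547 = 0.84

RR: 0.84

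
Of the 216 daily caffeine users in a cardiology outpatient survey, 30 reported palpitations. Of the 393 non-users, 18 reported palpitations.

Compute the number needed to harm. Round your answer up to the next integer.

risk, daily caffeine users = 30/216 = 0.138889
risk, non-users = 18/393 = 0.045802
absolute risk difference = 0.093087
1 / 0.093087 = 10.743 → round up → 11

NNH = 11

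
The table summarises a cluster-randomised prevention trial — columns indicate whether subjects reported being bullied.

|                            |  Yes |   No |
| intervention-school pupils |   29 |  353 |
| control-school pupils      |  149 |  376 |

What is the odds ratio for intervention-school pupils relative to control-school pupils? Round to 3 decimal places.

odds, intervention-school pupils = 29/353 = 0.0822
odds, control-school pupils = 149/376 = 0.3963
OR = 0.0822 / 0.3963 = 0.207

OR = 0.207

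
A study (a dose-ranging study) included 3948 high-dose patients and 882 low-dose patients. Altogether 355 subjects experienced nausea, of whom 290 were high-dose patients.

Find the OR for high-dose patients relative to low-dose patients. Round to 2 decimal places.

high-dose patients without the outcome: 3948 − 290 = 3658
low-dose patients with the outcome: 355 − 290 = 65
low-dose patients without the outcome: 882 − 65 = 817
OR = (290 × 817) / (3658 × 65) = 236930/237770 ≈ 1.00

OR = 1.00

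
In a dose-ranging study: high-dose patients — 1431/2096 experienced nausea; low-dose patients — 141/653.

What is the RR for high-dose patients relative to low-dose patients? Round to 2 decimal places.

risk, high-dose patients = 1431/2096 = 0.6827
risk, low-dose patients = 141/653 = 0.2159
RR = 0.6827 / 0.2159 = 3.16

RR = 3.16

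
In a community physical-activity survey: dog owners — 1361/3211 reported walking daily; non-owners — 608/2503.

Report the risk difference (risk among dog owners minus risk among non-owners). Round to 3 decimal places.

RD = 0.181

risk, dog owners = 1361/3211 = 0.4239
risk, non-owners = 608/2503 = 0.2429
risk difference = 0.4239 − 0.2429 = 0.181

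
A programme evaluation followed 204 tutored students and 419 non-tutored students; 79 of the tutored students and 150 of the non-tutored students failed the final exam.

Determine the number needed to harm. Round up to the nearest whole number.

NNH ≈ 35

risk, tutored students = 79/204 = 0.387255
risk, non-tutored students = 150/419 = 0.357995
absolute risk difference = 0.029260
1 / 0.029260 = 34.176 → round up → 35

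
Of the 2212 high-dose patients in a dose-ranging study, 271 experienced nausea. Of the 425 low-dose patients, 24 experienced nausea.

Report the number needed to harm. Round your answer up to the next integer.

risk, high-dose patients = 271/2212 = 0.122514
risk, low-dose patients = 24/425 = 0.056471
absolute risk difference = 0.066043
1 / 0.066043 = 15.142 → round up → 16

NNH ≈ 16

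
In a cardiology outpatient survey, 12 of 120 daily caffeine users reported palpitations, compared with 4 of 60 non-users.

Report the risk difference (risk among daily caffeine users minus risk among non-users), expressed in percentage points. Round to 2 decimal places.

RD ≈ 3.33

risk, daily caffeine users = 12/120 = 0.1000
risk, non-users = 4/60 = 0.0667
risk difference = 0.1000 − 0.0667 = 0.0333 → 3.33 percentage points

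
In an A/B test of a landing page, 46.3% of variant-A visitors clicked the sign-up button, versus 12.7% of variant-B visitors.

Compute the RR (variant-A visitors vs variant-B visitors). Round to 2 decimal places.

RR = 0.4630 / 0.1270 = 3.65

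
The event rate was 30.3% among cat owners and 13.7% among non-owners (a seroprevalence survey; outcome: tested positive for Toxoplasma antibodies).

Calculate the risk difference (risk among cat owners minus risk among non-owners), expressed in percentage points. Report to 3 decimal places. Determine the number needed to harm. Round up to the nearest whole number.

RD = 16.600; NNH = 7

risk difference = 0.3030 − 0.1370 = 0.1660 → 16.600 percentage points
absolute risk difference = 0.166000
1 / 0.166000 = 6.024 → round up → 7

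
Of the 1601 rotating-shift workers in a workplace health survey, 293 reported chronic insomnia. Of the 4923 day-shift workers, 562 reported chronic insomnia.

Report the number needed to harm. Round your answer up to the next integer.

NNH: 15

risk, rotating-shift workers = 293/1601 = 0.183011
risk, day-shift workers = 562/4923 = 0.114158
absolute risk difference = 0.068853
1 / 0.068853 = 14.524 → round up → 15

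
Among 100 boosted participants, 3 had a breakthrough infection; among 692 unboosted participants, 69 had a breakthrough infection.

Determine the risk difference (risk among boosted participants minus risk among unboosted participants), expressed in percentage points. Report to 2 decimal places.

risk, boosted participants = 3/100 = 0.03000
risk, unboosted participants = 69/692 = 0.09971
risk difference = 0.03000 − 0.09971 = -0.06971 → -6.97 percentage points

RD ≈ -6.97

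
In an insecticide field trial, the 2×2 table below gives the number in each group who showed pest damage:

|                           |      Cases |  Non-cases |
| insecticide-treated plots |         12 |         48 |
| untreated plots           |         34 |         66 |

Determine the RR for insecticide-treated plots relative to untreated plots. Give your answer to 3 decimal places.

risk, insecticide-treated plots = 12/60 = 0.2000
risk, untreated plots = 34/100 = 0.3400
RR = 0.2000 / 0.3400 = 0.588

RR: 0.588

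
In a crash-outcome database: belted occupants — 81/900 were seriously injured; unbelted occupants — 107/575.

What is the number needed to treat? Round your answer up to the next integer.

11

risk, belted occupants = 81/900 = 0.090000
risk, unbelted occupants = 107/575 = 0.186087
absolute risk difference = 0.096087
1 / 0.096087 = 10.407 → round up → 11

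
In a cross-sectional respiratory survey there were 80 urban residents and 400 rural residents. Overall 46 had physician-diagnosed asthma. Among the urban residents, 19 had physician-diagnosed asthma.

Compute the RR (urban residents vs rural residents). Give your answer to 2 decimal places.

urban residents without the outcome: 80 − 19 = 61
rural residents with the outcome: 46 − 19 = 27
rural residents without the outcome: 400 − 27 = 373
risk, urban residents = 19/80 = 0.2375
risk, rural residents = 27/400 = 0.0675
RR = 0.2375 / 0.0675 = 3.52

3.52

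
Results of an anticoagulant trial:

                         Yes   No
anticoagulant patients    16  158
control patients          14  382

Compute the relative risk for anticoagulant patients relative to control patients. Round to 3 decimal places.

risk, anticoagulant patients = 16/174 = 0.09195
risk, control patients = 14/396 = 0.03535
RR = 0.09195 / 0.03535 = 2.601

RR = 2.601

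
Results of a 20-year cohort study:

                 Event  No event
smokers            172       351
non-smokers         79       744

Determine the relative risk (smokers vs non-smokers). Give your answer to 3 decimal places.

RR = 3.426

risk, smokers = 172/523 = 0.3289
risk, non-smokers = 79/823 = 0.0960
RR = 0.3289 / 0.0960 = 3.426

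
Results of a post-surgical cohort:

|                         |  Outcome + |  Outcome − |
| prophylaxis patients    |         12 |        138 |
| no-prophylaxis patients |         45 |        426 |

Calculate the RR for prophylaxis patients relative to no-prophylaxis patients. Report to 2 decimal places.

risk, prophylaxis patients = 12/150 = 0.0800
risk, no-prophylaxis patients = 45/471 = 0.0955
RR = 0.0800 / 0.0955 = 0.84

0.84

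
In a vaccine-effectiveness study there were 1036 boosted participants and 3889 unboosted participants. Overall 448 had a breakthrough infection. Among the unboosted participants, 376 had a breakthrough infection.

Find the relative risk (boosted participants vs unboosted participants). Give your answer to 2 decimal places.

boosted participants with the outcome: 448 − 376 = 72
boosted participants without the outcome: 1036 − 72 = 964
unboosted participants without the outcome: 3889 − 376 = 3513
risk, boosted participants = 72/1036 = 0.0695
risk, unboosted participants = 376/3889 = 0.0967
RR = 0.0695 / 0.0967 = 0.72

RR: 0.72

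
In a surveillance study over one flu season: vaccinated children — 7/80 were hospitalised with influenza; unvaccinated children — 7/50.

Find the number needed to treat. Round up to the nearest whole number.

risk, vaccinated children = 7/80 = 0.087500
risk, unvaccinated children = 7/50 = 0.140000
absolute risk difference = 0.052500
1 / 0.052500 = 19.048 → round up → 20

20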